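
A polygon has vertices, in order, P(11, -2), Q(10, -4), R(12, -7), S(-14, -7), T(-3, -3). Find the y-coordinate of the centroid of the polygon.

Apply the shoelace (surveyor's) formula. First the cross-terms c_i = x_i·y_{i+1} − x_{i+1}·y_i:
  -24, -22, -182, 21, 39  ⇒  2A = -168, A = -84.
Then Σ (y_i + y_{i+1})·c_i = 2529, so ȳ = 2529 / (6·(-84)) = -281/56.

-281/56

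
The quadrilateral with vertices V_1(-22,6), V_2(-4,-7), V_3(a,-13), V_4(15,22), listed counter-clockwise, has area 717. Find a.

Write out the shoelace sum; only the two edges meeting at V_3 involve a:
2·Area = [((-4)·(-13) − a·(-7)) + (a·22 − 15·(-13))] + 752
       = 29·a + 999 = 1434
⇒ a = 15.

15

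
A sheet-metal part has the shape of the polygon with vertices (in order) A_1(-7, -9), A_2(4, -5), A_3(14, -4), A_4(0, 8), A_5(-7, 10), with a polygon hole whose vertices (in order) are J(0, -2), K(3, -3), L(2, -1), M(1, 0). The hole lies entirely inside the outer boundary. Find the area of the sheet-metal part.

Outer boundary:
Apply the shoelace (surveyor's) formula: 2A = Σ (x_i·y_{i+1} − x_{i+1}·y_i), indices taken mod 5.
Cross-terms: 71, 54, 112, 56, 133  ⇒  Σ = 426
Area = |Σ|/2 = 213.
Hole:
Apply the surveyor's formula: 2A = Σ (x_i·y_{i+1} − x_{i+1}·y_i), indices taken mod 4.
J→K: (0)(-3) − (3)(-2) = 6
K→L: (3)(-1) − (2)(-3) = 3
L→M: (2)(0) − (1)(-1) = 1
M→J: (1)(-2) − (0)(0) = -2
Σ = 8
Area = |Σ|/2 = 4.
Net area = 213 − 4 = 209.

209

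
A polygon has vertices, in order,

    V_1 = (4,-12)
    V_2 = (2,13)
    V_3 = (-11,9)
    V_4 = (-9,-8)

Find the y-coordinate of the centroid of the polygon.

Apply Gauss's area formula. First the cross-terms c_i = x_i·y_{i+1} − x_{i+1}·y_i:
  76, 161, 169, 140  ⇒  2A = 546, A = 273.
Then Σ (y_i + y_{i+1})·c_i = 987, so ȳ = 987 / (6·273) = 47/78.

47/78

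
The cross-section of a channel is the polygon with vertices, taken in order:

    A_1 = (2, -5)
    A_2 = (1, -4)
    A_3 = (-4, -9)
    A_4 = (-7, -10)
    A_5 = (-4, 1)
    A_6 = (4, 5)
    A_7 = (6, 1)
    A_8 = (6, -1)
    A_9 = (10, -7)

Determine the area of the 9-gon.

114

Apply the surveyor's formula: 2A = Σ (x_i·y_{i+1} − x_{i+1}·y_i), indices taken mod 9.
A_1→A_2: (2)(-4) − (1)(-5) = -3
A_2→A_3: (1)(-9) − (-4)(-4) = -25
A_3→A_4: (-4)(-10) − (-7)(-9) = -23
A_4→A_5: (-7)(1) − (-4)(-10) = -47
A_5→A_6: (-4)(5) − (4)(1) = -24
A_6→A_7: (4)(1) − (6)(5) = -26
A_7→A_8: (6)(-1) − (6)(1) = -12
A_8→A_9: (6)(-7) − (10)(-1) = -32
A_9→A_1: (10)(-5) − (2)(-7) = -36
Σ = -228
Area = |Σ|/2 = 114.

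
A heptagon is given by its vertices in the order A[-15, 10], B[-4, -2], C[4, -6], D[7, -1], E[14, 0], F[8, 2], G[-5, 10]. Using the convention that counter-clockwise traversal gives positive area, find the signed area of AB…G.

Σ = (70) + (32) + (38) + (14) + (28) + (90) + (100) = 372
Signed area = Σ/2 = 186 (positive ⇒ counter-clockwise traversal).

186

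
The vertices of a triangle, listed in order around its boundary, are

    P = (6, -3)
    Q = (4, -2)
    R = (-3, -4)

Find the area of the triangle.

Apply the surveyor's formula: 2A = Σ (x_i·y_{i+1} − x_{i+1}·y_i), indices taken mod 3.
Σ = (0) + (-22) + (33) = 11
Area = |Σ|/2 = 5.5.

5.5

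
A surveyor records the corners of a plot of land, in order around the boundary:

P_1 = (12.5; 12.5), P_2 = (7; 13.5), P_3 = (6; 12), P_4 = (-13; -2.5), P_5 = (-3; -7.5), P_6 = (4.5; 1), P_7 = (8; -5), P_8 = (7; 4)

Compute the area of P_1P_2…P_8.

210

Apply the shoelace (surveyor's) formula: 2A = Σ (x_i·y_{i+1} − x_{i+1}·y_i), indices taken mod 8.
Σ = (81.25) + (3) + (141) + (90) + (30.75) + (-30.5) + (67) + (37.5) = 420
Area = |Σ|/2 = 210.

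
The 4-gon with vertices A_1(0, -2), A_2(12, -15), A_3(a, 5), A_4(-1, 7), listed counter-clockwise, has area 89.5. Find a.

Write out the shoelace sum; only the two edges meeting at A_3 involve a:
2·Area = [(12·5 − a·(-15)) + (a·7 − (-1)·5)] + 26
       = 22·a + 91 = 179
⇒ a = 4.

4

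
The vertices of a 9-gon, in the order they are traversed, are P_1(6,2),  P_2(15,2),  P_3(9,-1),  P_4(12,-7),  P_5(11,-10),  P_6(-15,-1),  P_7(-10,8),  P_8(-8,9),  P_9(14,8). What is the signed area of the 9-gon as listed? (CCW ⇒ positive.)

Apply the shoelace (surveyor's) formula: 2A = Σ (x_i·y_{i+1} − x_{i+1}·y_i), indices taken mod 9.
P_1→P_2: (6)(2) − (15)(2) = -18
P_2→P_3: (15)(-1) − (9)(2) = -33
P_3→P_4: (9)(-7) − (12)(-1) = -51
P_4→P_5: (12)(-10) − (11)(-7) = -43
P_5→P_6: (11)(-1) − (-15)(-10) = -161
P_6→P_7: (-15)(8) − (-10)(-1) = -130
P_7→P_8: (-10)(9) − (-8)(8) = -26
P_8→P_9: (-8)(8) − (14)(9) = -190
P_9→P_1: (14)(2) − (6)(8) = -20
Σ = -672
Signed area = Σ/2 = -336 (negative ⇒ clockwise traversal).

-336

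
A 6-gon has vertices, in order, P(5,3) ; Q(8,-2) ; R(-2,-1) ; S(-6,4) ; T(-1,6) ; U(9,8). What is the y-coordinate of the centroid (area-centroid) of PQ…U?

Apply the shoelace formula. First the cross-terms c_i = x_i·y_{i+1} − x_{i+1}·y_i:
  -34, -12, -14, -32, -62, -13  ⇒  2A = -167, A = -83.5.
Then Σ (y_i + y_{i+1})·c_i = -1371, so ȳ = -1371 / (6·(-83.5)) = 457/167.

457/167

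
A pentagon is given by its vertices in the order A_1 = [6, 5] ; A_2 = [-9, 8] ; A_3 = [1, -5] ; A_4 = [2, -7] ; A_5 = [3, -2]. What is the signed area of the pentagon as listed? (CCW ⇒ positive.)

88.5

Apply the shoelace (surveyor's) formula: 2A = Σ (x_i·y_{i+1} − x_{i+1}·y_i), indices taken mod 5.
Σ = (93) + (37) + (3) + (17) + (27) = 177
Signed area = Σ/2 = 88.5 (positive ⇒ counter-clockwise traversal).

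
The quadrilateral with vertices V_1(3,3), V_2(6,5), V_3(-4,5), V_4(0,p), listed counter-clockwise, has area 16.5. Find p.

2

The doubled signed area Σ (x_i y_{i+1} − x_{i+1} y_i) is linear in p.
With p=0 it equals 47; the coefficient of p is -7 (from the two edges through V_4).
So -7·p + 47 = 2·16.5 = 33 ⇒ p = 2.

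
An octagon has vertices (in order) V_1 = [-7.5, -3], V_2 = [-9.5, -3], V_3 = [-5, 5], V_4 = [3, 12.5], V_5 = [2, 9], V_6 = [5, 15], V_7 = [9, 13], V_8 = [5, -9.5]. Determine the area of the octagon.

V_1→V_2: (-7.5)(-3) − (-9.5)(-3) = -6
V_2→V_3: (-9.5)(5) − (-5)(-3) = -62.5
V_3→V_4: (-5)(12.5) − (3)(5) = -77.5
V_4→V_5: (3)(9) − (2)(12.5) = 2
V_5→V_6: (2)(15) − (5)(9) = -15
V_6→V_7: (5)(13) − (9)(15) = -70
V_7→V_8: (9)(-9.5) − (5)(13) = -150.5
V_8→V_1: (5)(-3) − (-7.5)(-9.5) = -86.25
Σ = -465.75
Area = |Σ|/2 = 232.875.

232.875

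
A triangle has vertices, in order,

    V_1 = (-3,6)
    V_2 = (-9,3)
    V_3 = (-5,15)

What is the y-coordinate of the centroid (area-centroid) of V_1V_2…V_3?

8

Apply Gauss's area formula. First the cross-terms c_i = x_i·y_{i+1} − x_{i+1}·y_i:
  45, -120, 15  ⇒  2A = -60, A = -30.
Then Σ (y_i + y_{i+1})·c_i = -1440, so ȳ = -1440 / (6·(-30)) = 8.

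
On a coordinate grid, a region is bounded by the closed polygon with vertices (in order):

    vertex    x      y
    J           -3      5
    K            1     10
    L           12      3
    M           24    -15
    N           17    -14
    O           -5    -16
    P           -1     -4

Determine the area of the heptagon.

420

Apply the shoelace (surveyor's) formula: 2A = Σ (x_i·y_{i+1} − x_{i+1}·y_i), indices taken mod 7.
Σ = (-35) + (-117) + (-252) + (-81) + (-342) + (4) + (-17) = -840
Area = |Σ|/2 = 420.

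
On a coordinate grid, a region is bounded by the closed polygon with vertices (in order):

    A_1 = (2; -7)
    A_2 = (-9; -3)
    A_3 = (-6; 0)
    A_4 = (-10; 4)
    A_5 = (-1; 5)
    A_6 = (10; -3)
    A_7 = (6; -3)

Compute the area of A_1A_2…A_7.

Apply Gauss's area formula: 2A = Σ (x_i·y_{i+1} − x_{i+1}·y_i), indices taken mod 7.
Σ = (-69) + (-18) + (-24) + (-46) + (-47) + (-12) + (-36) = -252
Area = |Σ|/2 = 126.

126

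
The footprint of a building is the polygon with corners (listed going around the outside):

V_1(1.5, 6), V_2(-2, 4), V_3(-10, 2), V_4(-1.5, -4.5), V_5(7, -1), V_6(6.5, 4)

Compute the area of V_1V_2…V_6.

101.25

V_1→V_2: (1.5)(4) − (-2)(6) = 18
V_2→V_3: (-2)(2) − (-10)(4) = 36
V_3→V_4: (-10)(-4.5) − (-1.5)(2) = 48
V_4→V_5: (-1.5)(-1) − (7)(-4.5) = 33
V_5→V_6: (7)(4) − (6.5)(-1) = 34.5
V_6→V_1: (6.5)(6) − (1.5)(4) = 33
Σ = 202.5
Area = |Σ|/2 = 101.25.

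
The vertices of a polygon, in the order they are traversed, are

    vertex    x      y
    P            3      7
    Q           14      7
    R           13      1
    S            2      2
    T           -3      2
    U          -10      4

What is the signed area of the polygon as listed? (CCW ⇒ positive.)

Apply the surveyor's formula: 2A = Σ (x_i·y_{i+1} − x_{i+1}·y_i), indices taken mod 6.
Cross-terms: -77, -77, 24, 10, 8, -82  ⇒  Σ = -194
Signed area = Σ/2 = -97 (negative ⇒ clockwise traversal).

-97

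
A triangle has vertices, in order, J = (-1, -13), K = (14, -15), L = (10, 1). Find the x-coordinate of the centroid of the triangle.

Apply the shoelace (surveyor's) formula. First the cross-terms c_i = x_i·y_{i+1} − x_{i+1}·y_i:
  197, 164, -129  ⇒  2A = 232, A = 116.
Then Σ (x_i + x_{i+1})·c_i = 5336, so x̄ = 5336 / (6·116) = 23/3.

23/3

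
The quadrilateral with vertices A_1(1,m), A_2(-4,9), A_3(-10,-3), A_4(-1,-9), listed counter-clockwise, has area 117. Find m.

Write out the shoelace sum; only the two edges meeting at A_1 involve m:
2·Area = [((-1)·m − 1·(-9)) + (1·9 − (-4)·m)] + 189
       = 3·m + 207 = 234
⇒ m = 9.

9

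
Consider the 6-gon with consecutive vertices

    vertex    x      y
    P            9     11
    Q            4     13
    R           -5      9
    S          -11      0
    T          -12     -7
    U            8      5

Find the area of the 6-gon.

194.5

Σ = (73) + (101) + (99) + (77) + (-4) + (43) = 389
Area = |Σ|/2 = 194.5.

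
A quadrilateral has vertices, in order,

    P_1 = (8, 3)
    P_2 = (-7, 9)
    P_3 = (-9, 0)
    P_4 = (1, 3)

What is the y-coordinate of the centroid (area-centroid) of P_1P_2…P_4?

13/3

Apply the shoelace formula. First the cross-terms c_i = x_i·y_{i+1} − x_{i+1}·y_i:
  93, 81, -27, -21  ⇒  2A = 126, A = 63.
Then Σ (y_i + y_{i+1})·c_i = 1638, so ȳ = 1638 / (6·63) = 13/3.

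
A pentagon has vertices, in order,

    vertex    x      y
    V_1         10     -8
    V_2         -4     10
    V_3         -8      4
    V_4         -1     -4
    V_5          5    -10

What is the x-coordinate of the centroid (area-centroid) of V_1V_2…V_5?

56/129

Apply the shoelace formula. First the cross-terms c_i = x_i·y_{i+1} − x_{i+1}·y_i:
  68, 64, 36, 30, 60  ⇒  2A = 258, A = 129.
Then Σ (x_i + x_{i+1})·c_i = 336, so x̄ = 336 / (6·129) = 56/129.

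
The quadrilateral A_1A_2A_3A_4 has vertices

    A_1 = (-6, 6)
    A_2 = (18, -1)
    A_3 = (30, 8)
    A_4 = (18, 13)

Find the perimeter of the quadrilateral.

78

|A_1A_2| = √((24)² + (-7)²) = √625 = 25
|A_2A_3| = √((12)² + (9)²) = √225 = 15
|A_3A_4| = √((-12)² + (5)²) = √169 = 13
|A_4A_1| = √((-24)² + (-7)²) = √625 = 25
Perimeter = 25 + 15 + 13 + 25 = 78.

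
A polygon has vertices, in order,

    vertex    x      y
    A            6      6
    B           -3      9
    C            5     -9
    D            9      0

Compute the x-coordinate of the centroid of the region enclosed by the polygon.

Apply the shoelace formula. First the cross-terms c_i = x_i·y_{i+1} − x_{i+1}·y_i:
  72, -18, 81, 54  ⇒  2A = 189, A = 94.5.
Then Σ (x_i + x_{i+1})·c_i = 2124, so x̄ = 2124 / (6·94.5) = 236/63.

236/63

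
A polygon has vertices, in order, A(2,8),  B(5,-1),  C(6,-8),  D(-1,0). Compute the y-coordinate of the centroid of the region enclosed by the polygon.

Apply the surveyor's formula. First the cross-terms c_i = x_i·y_{i+1} − x_{i+1}·y_i:
  -42, -34, -8, -8  ⇒  2A = -92, A = -46.
Then Σ (y_i + y_{i+1})·c_i = 12, so ȳ = 12 / (6·(-46)) = -1/23.

-1/23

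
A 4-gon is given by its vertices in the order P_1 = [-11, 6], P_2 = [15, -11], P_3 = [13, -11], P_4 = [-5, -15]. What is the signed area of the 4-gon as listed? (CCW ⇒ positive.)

-218

Apply the surveyor's formula: 2A = Σ (x_i·y_{i+1} − x_{i+1}·y_i), indices taken mod 4.
Σ = (31) + (-22) + (-250) + (-195) = -436
Signed area = Σ/2 = -218 (negative ⇒ clockwise traversal).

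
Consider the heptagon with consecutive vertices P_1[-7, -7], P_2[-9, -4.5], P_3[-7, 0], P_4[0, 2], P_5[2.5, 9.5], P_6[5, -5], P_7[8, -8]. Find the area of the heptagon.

Apply the surveyor's formula: 2A = Σ (x_i·y_{i+1} − x_{i+1}·y_i), indices taken mod 7.
Cross-terms: -31.5, -31.5, -14, -5, -60, 0, -112  ⇒  Σ = -254
Area = |Σ|/2 = 127.

127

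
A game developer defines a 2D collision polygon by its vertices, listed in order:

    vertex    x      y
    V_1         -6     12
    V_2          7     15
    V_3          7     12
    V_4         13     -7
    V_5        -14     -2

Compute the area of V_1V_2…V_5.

Σ = (-174) + (-21) + (-205) + (-124) + (-180) = -704
Area = |Σ|/2 = 352.

352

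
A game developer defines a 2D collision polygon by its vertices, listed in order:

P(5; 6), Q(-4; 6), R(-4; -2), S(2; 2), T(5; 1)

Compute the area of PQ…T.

49.5

Apply the shoelace (surveyor's) formula: 2A = Σ (x_i·y_{i+1} − x_{i+1}·y_i), indices taken mod 5.
P→Q: (5)(6) − (-4)(6) = 54
Q→R: (-4)(-2) − (-4)(6) = 32
R→S: (-4)(2) − (2)(-2) = -4
S→T: (2)(1) − (5)(2) = -8
T→P: (5)(6) − (5)(1) = 25
Σ = 99
Area = |Σ|/2 = 49.5.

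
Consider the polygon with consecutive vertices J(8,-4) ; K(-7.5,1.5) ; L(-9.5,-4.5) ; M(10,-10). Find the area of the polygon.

105

J→K: (8)(1.5) − (-7.5)(-4) = -18
K→L: (-7.5)(-4.5) − (-9.5)(1.5) = 48
L→M: (-9.5)(-10) − (10)(-4.5) = 140
M→J: (10)(-4) − (8)(-10) = 40
Σ = 210
Area = |Σ|/2 = 105.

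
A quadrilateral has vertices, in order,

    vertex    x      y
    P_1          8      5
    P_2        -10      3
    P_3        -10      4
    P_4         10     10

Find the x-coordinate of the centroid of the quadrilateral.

Apply the shoelace formula. First the cross-terms c_i = x_i·y_{i+1} − x_{i+1}·y_i:
  74, -10, -140, -30  ⇒  2A = -106, A = -53.
Then Σ (x_i + x_{i+1})·c_i = -488, so x̄ = -488 / (6·(-53)) = 244/159.

244/159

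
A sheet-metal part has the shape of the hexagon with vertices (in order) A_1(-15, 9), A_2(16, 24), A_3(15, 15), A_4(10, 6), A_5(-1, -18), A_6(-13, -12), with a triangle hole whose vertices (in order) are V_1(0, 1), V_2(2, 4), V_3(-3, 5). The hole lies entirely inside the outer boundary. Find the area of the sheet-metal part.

680

Outer boundary:
Apply Gauss's area formula: 2A = Σ (x_i·y_{i+1} − x_{i+1}·y_i), indices taken mod 6.
Σ = (-504) + (-120) + (-60) + (-174) + (-222) + (-297) = -1377
Area = |Σ|/2 = 688.5.
Hole:
Apply the shoelace (surveyor's) formula: 2A = Σ (x_i·y_{i+1} − x_{i+1}·y_i), indices taken mod 3.
Σ = (-2) + (22) + (-3) = 17
Area = |Σ|/2 = 8.5.
Net area = 688.5 − 8.5 = 680.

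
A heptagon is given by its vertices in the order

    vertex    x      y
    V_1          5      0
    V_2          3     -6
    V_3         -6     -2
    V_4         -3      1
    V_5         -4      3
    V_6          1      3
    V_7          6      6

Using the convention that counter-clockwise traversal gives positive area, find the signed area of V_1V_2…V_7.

-73

Σ = (-30) + (-42) + (-12) + (-5) + (-15) + (-12) + (-30) = -146
Signed area = Σ/2 = -73 (negative ⇒ clockwise traversal).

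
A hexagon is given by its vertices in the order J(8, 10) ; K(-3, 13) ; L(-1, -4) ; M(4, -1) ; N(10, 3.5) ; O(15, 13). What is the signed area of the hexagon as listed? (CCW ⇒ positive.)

161.75

Σ = (134) + (25) + (17) + (24) + (77.5) + (46) = 323.5
Signed area = Σ/2 = 161.75 (positive ⇒ counter-clockwise traversal).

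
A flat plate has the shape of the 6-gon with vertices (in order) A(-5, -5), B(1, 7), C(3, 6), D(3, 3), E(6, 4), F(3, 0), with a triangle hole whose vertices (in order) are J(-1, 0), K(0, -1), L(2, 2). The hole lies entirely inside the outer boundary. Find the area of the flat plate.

41

Outer boundary:
Apply the surveyor's formula: 2A = Σ (x_i·y_{i+1} − x_{i+1}·y_i), indices taken mod 6.
Σ = (-30) + (-15) + (-9) + (-6) + (-12) + (-15) = -87
Area = |Σ|/2 = 43.5.
Hole:
Apply the shoelace (surveyor's) formula: 2A = Σ (x_i·y_{i+1} − x_{i+1}·y_i), indices taken mod 3.
J→K: (-1)(-1) − (0)(0) = 1
K→L: (0)(2) − (2)(-1) = 2
L→J: (2)(0) − (-1)(2) = 2
Σ = 5
Area = |Σ|/2 = 2.5.
Net area = 43.5 − 2.5 = 41.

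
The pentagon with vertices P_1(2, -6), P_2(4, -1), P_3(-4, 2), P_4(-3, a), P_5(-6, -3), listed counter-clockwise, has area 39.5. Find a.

-2

The doubled signed area Σ (x_i y_{i+1} − x_{i+1} y_i) is linear in a.
With a=0 it equals 83; the coefficient of a is 2 (from the two edges through P_4).
So 2·a + 83 = 2·39.5 = 79 ⇒ a = -2.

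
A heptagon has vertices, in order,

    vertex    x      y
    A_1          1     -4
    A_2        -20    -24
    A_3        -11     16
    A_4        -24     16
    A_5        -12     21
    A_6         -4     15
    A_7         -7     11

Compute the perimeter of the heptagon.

128

|A_1A_2| = √((-21)² + (-20)²) = √841 = 29
|A_2A_3| = √((9)² + (40)²) = √1681 = 41
|A_3A_4| = √((-13)² + (0)²) = √169 = 13
|A_4A_5| = √((12)² + (5)²) = √169 = 13
|A_5A_6| = √((8)² + (-6)²) = √100 = 10
|A_6A_7| = √((-3)² + (-4)²) = √25 = 5
|A_7A_1| = √((8)² + (-15)²) = √289 = 17
Perimeter = 29 + 41 + 13 + 13 + 10 + 5 + 17 = 128.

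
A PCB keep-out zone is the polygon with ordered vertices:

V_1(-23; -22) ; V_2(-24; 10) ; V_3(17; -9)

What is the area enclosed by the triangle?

Apply Gauss's area formula: 2A = Σ (x_i·y_{i+1} − x_{i+1}·y_i), indices taken mod 3.
V_1→V_2: (-23)(10) − (-24)(-22) = -758
V_2→V_3: (-24)(-9) − (17)(10) = 46
V_3→V_1: (17)(-22) − (-23)(-9) = -581
Σ = -1293
Area = |Σ|/2 = 646.5.

646.5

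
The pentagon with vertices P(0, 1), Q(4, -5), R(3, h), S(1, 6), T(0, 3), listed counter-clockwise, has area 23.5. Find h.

The doubled signed area Σ (x_i y_{i+1} − x_{i+1} y_i) is linear in h.
With h=0 it equals 32; the coefficient of h is 3 (from the two edges through R).
So 3·h + 32 = 2·23.5 = 47 ⇒ h = 5.

5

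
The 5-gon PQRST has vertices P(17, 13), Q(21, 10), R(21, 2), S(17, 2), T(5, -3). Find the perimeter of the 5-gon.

|PQ| = √((4)² + (-3)²) = √25 = 5
|QR| = √((0)² + (-8)²) = √64 = 8
|RS| = √((-4)² + (0)²) = √16 = 4
|ST| = √((-12)² + (-5)²) = √169 = 13
|TP| = √((12)² + (16)²) = √400 = 20
Perimeter = 5 + 8 + 4 + 13 + 20 = 50.

50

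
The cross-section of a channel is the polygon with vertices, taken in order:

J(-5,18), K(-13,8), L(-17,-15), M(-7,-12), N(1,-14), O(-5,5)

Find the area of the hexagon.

302

Apply the shoelace (surveyor's) formula: 2A = Σ (x_i·y_{i+1} − x_{i+1}·y_i), indices taken mod 6.
Σ = (194) + (331) + (99) + (110) + (-65) + (-65) = 604
Area = |Σ|/2 = 302.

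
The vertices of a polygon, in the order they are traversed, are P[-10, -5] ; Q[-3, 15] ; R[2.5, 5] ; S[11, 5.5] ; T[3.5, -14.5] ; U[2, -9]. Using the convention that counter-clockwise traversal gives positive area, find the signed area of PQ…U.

Apply Gauss's area formula: 2A = Σ (x_i·y_{i+1} − x_{i+1}·y_i), indices taken mod 6.
P→Q: (-10)(15) − (-3)(-5) = -165
Q→R: (-3)(5) − (2.5)(15) = -52.5
R→S: (2.5)(5.5) − (11)(5) = -41.25
S→T: (11)(-14.5) − (3.5)(5.5) = -178.75
T→U: (3.5)(-9) − (2)(-14.5) = -2.5
U→P: (2)(-5) − (-10)(-9) = -100
Σ = -540
Signed area = Σ/2 = -270 (negative ⇒ clockwise traversal).

-270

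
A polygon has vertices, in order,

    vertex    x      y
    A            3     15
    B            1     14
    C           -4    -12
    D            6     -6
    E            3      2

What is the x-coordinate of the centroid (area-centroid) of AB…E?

56/59

Apply the shoelace formula. First the cross-terms c_i = x_i·y_{i+1} − x_{i+1}·y_i:
  27, 44, 96, 30, 39  ⇒  2A = 236, A = 118.
Then Σ (x_i + x_{i+1})·c_i = 672, so x̄ = 672 / (6·118) = 56/59.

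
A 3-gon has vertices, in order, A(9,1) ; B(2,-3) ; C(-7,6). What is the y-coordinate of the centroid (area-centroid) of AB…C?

Apply the shoelace (surveyor's) formula. First the cross-terms c_i = x_i·y_{i+1} − x_{i+1}·y_i:
  -29, -9, -61  ⇒  2A = -99, A = -49.5.
Then Σ (y_i + y_{i+1})·c_i = -396, so ȳ = -396 / (6·(-49.5)) = 4/3.

4/3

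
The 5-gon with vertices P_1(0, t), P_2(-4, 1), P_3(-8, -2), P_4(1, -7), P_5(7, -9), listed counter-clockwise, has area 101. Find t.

Write out the shoelace sum; only the two edges meeting at P_1 involve t:
2·Area = [(7·t − 0·(-9)) + (0·1 − (-4)·t)] + 114
       = 11·t + 114 = 202
⇒ t = 8.

8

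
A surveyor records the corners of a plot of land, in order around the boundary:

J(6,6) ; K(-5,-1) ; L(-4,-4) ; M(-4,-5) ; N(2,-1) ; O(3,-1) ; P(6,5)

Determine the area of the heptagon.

Apply the surveyor's formula: 2A = Σ (x_i·y_{i+1} − x_{i+1}·y_i), indices taken mod 7.
Σ = (24) + (16) + (4) + (14) + (1) + (21) + (6) = 86
Area = |Σ|/2 = 43.

43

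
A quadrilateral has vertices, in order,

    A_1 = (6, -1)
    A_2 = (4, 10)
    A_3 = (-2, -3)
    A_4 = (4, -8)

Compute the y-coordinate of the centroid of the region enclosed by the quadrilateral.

-1/6

Apply the shoelace (surveyor's) formula. First the cross-terms c_i = x_i·y_{i+1} − x_{i+1}·y_i:
  64, 8, 28, 44  ⇒  2A = 144, A = 72.
Then Σ (y_i + y_{i+1})·c_i = -72, so ȳ = -72 / (6·72) = -1/6.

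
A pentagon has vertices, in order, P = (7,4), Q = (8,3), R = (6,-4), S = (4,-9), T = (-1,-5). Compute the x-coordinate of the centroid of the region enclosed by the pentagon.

Apply the shoelace (surveyor's) formula. First the cross-terms c_i = x_i·y_{i+1} − x_{i+1}·y_i:
  -11, -50, -38, -29, 31  ⇒  2A = -97, A = -48.5.
Then Σ (x_i + x_{i+1})·c_i = -1146, so x̄ = -1146 / (6·(-48.5)) = 382/97.

382/97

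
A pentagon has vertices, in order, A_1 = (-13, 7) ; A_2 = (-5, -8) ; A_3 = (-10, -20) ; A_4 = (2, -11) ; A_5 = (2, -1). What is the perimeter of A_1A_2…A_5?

72

|A_1A_2| = √((8)² + (-15)²) = √289 = 17
|A_2A_3| = √((-5)² + (-12)²) = √169 = 13
|A_3A_4| = √((12)² + (9)²) = √225 = 15
|A_4A_5| = √((0)² + (10)²) = √100 = 10
|A_5A_1| = √((-15)² + (8)²) = √289 = 17
Perimeter = 17 + 13 + 15 + 10 + 17 = 72.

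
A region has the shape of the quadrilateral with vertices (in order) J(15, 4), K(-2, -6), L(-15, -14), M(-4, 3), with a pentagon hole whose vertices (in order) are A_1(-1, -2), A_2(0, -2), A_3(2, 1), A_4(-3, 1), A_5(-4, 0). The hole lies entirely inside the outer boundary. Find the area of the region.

141.5

Outer boundary:
Apply the surveyor's formula: 2A = Σ (x_i·y_{i+1} − x_{i+1}·y_i), indices taken mod 4.
Σ = (-82) + (-62) + (-101) + (-61) = -306
Area = |Σ|/2 = 153.
Hole:
Apply Gauss's area formula: 2A = Σ (x_i·y_{i+1} − x_{i+1}·y_i), indices taken mod 5.
Σ = (2) + (4) + (5) + (4) + (8) = 23
Area = |Σ|/2 = 11.5.
Net area = 153 − 11.5 = 141.5.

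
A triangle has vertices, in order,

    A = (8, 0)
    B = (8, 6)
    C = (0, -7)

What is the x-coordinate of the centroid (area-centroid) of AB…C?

Apply the shoelace formula. First the cross-terms c_i = x_i·y_{i+1} − x_{i+1}·y_i:
  48, -56, 56  ⇒  2A = 48, A = 24.
Then Σ (x_i + x_{i+1})·c_i = 768, so x̄ = 768 / (6·24) = 16/3.

16/3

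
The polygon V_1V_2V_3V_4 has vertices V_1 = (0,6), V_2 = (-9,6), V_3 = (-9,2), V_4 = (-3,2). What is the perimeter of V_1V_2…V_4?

24

|V_1V_2| = √((-9)² + (0)²) = √81 = 9
|V_2V_3| = √((0)² + (-4)²) = √16 = 4
|V_3V_4| = √((6)² + (0)²) = √36 = 6
|V_4V_1| = √((3)² + (4)²) = √25 = 5
Perimeter = 9 + 4 + 6 + 5 = 24.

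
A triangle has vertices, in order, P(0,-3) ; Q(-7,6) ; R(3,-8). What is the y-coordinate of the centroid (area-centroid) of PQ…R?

Apply the shoelace formula. First the cross-terms c_i = x_i·y_{i+1} − x_{i+1}·y_i:
  -21, 38, -9  ⇒  2A = 8, A = 4.
Then Σ (y_i + y_{i+1})·c_i = -40, so ȳ = -40 / (6·4) = -5/3.

-5/3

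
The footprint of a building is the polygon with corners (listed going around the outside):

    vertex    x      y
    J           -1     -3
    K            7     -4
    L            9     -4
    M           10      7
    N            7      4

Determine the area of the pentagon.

Apply the shoelace formula: 2A = Σ (x_i·y_{i+1} − x_{i+1}·y_i), indices taken mod 5.
Σ = (25) + (8) + (103) + (-9) + (-17) = 110
Area = |Σ|/2 = 55.

55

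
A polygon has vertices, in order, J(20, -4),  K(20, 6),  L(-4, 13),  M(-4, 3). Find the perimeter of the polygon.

70

|JK| = √((0)² + (10)²) = √100 = 10
|KL| = √((-24)² + (7)²) = √625 = 25
|LM| = √((0)² + (-10)²) = √100 = 10
|MJ| = √((24)² + (-7)²) = √625 = 25
Perimeter = 10 + 25 + 10 + 25 = 70.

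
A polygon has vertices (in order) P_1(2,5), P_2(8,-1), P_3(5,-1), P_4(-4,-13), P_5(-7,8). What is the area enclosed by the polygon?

144

Apply the shoelace formula: 2A = Σ (x_i·y_{i+1} − x_{i+1}·y_i), indices taken mod 5.
Σ = (-42) + (-3) + (-69) + (-123) + (-51) = -288
Area = |Σ|/2 = 144.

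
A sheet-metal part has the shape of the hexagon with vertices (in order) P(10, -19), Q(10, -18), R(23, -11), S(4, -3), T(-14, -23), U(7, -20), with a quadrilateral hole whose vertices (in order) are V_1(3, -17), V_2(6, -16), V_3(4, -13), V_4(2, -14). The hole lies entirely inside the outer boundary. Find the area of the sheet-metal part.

322.5

Outer boundary:
Apply the shoelace (surveyor's) formula: 2A = Σ (x_i·y_{i+1} − x_{i+1}·y_i), indices taken mod 6.
P→Q: (10)(-18) − (10)(-19) = 10
Q→R: (10)(-11) − (23)(-18) = 304
R→S: (23)(-3) − (4)(-11) = -25
S→T: (4)(-23) − (-14)(-3) = -134
T→U: (-14)(-20) − (7)(-23) = 441
U→P: (7)(-19) − (10)(-20) = 67
Σ = 663
Area = |Σ|/2 = 331.5.
Hole:
Apply the shoelace (surveyor's) formula: 2A = Σ (x_i·y_{i+1} − x_{i+1}·y_i), indices taken mod 4.
Σ = (54) + (-14) + (-30) + (8) = 18
Area = |Σ|/2 = 9.
Net area = 331.5 − 9 = 322.5.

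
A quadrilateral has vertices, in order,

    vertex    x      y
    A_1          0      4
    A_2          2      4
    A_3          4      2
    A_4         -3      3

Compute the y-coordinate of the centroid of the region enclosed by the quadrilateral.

65/21

Apply the shoelace (surveyor's) formula. First the cross-terms c_i = x_i·y_{i+1} − x_{i+1}·y_i:
  -8, -12, 18, -12  ⇒  2A = -14, A = -7.
Then Σ (y_i + y_{i+1})·c_i = -130, so ȳ = -130 / (6·(-7)) = 65/21.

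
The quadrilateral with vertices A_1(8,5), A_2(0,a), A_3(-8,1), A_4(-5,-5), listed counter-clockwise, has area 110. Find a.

10

The doubled signed area Σ (x_i y_{i+1} − x_{i+1} y_i) is linear in a.
With a=0 it equals 60; the coefficient of a is 16 (from the two edges through A_2).
So 16·a + 60 = 2·110 = 220 ⇒ a = 10.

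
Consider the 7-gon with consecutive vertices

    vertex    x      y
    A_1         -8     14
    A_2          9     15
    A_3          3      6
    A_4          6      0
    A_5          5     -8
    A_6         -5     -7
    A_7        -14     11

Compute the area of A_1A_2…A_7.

A_1→A_2: (-8)(15) − (9)(14) = -246
A_2→A_3: (9)(6) − (3)(15) = 9
A_3→A_4: (3)(0) − (6)(6) = -36
A_4→A_5: (6)(-8) − (5)(0) = -48
A_5→A_6: (5)(-7) − (-5)(-8) = -75
A_6→A_7: (-5)(11) − (-14)(-7) = -153
A_7→A_1: (-14)(14) − (-8)(11) = -108
Σ = -657
Area = |Σ|/2 = 328.5.

328.5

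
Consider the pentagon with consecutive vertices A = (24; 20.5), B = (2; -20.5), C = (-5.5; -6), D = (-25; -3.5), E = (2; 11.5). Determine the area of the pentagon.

Σ = (-533) + (-124.75) + (-130.75) + (-280.5) + (-235) = -1304
Area = |Σ|/2 = 652.

652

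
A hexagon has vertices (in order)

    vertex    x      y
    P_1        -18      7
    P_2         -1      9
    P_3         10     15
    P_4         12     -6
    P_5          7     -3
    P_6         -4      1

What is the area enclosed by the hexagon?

Σ = (-155) + (-105) + (-240) + (6) + (-5) + (-10) = -509
Area = |Σ|/2 = 254.5.

254.5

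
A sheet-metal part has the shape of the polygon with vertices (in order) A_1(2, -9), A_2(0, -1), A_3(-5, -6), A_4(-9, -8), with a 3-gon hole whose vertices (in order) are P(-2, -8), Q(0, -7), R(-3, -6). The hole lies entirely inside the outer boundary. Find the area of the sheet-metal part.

Outer boundary:
Apply the shoelace formula: 2A = Σ (x_i·y_{i+1} − x_{i+1}·y_i), indices taken mod 4.
Cross-terms: -2, -5, -14, 97  ⇒  Σ = 76
Area = |Σ|/2 = 38.
Hole:
Apply the shoelace (surveyor's) formula: 2A = Σ (x_i·y_{i+1} − x_{i+1}·y_i), indices taken mod 3.
P→Q: (-2)(-7) − (0)(-8) = 14
Q→R: (0)(-6) − (-3)(-7) = -21
R→P: (-3)(-8) − (-2)(-6) = 12
Σ = 5
Area = |Σ|/2 = 2.5.
Net area = 38 − 2.5 = 35.5.

35.5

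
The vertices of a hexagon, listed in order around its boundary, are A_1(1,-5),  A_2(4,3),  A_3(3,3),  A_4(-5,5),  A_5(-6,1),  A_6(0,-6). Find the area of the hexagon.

61.5

Σ = (23) + (3) + (30) + (25) + (36) + (6) = 123
Area = |Σ|/2 = 61.5.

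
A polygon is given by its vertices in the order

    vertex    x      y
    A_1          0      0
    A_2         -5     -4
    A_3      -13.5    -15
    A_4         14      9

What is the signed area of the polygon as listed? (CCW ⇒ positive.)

54.75

Cross-terms: 0, 21, 88.5, 0  ⇒  Σ = 109.5
Signed area = Σ/2 = 54.75 (positive ⇒ counter-clockwise traversal).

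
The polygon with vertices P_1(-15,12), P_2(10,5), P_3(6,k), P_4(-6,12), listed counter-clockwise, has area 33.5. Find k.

The doubled signed area Σ (x_i y_{i+1} − x_{i+1} y_i) is linear in k.
With k=0 it equals -45; the coefficient of k is 16 (from the two edges through P_3).
So 16·k + -45 = 2·33.5 = 67 ⇒ k = 7.

7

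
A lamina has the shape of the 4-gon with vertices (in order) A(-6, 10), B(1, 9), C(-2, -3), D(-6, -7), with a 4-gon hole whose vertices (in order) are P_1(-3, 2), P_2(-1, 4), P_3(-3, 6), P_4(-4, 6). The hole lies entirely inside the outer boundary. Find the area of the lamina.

Outer boundary:
Apply the shoelace (surveyor's) formula: 2A = Σ (x_i·y_{i+1} − x_{i+1}·y_i), indices taken mod 4.
Σ = (-64) + (15) + (-4) + (-102) = -155
Area = |Σ|/2 = 77.5.
Hole:
Apply the shoelace (surveyor's) formula: 2A = Σ (x_i·y_{i+1} − x_{i+1}·y_i), indices taken mod 4.
Cross-terms: -10, 6, 6, 10  ⇒  Σ = 12
Area = |Σ|/2 = 6.
Net area = 77.5 − 6 = 71.5.

71.5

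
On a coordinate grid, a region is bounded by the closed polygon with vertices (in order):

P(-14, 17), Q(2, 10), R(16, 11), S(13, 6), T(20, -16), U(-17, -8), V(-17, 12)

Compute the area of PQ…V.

Σ = (-174) + (-138) + (-47) + (-328) + (-432) + (-340) + (-121) = -1580
Area = |Σ|/2 = 790.

790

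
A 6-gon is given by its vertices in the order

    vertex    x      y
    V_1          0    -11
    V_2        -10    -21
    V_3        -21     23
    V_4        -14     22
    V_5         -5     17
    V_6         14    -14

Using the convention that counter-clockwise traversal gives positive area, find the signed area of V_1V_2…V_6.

-685.5

Apply the shoelace (surveyor's) formula: 2A = Σ (x_i·y_{i+1} − x_{i+1}·y_i), indices taken mod 6.
Σ = (-110) + (-671) + (-140) + (-128) + (-168) + (-154) = -1371
Signed area = Σ/2 = -685.5 (negative ⇒ clockwise traversal).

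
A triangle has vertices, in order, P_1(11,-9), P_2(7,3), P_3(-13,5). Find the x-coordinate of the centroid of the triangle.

Apply the shoelace formula. First the cross-terms c_i = x_i·y_{i+1} − x_{i+1}·y_i:
  96, 74, 62  ⇒  2A = 232, A = 116.
Then Σ (x_i + x_{i+1})·c_i = 1160, so x̄ = 1160 / (6·116) = 5/3.

5/3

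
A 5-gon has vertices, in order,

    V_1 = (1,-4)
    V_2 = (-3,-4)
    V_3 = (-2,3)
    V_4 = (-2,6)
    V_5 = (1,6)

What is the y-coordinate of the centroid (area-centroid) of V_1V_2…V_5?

145/201

Apply the shoelace formula. First the cross-terms c_i = x_i·y_{i+1} − x_{i+1}·y_i:
  -16, -17, -6, -18, -10  ⇒  2A = -67, A = -33.5.
Then Σ (y_i + y_{i+1})·c_i = -145, so ȳ = -145 / (6·(-33.5)) = 145/201.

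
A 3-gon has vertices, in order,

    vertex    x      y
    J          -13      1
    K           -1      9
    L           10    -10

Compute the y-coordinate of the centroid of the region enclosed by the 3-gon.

Apply the surveyor's formula. First the cross-terms c_i = x_i·y_{i+1} − x_{i+1}·y_i:
  -116, -80, -120  ⇒  2A = -316, A = -158.
Then Σ (y_i + y_{i+1})·c_i = 0, so ȳ = 0 / (6·(-158)) = 0.

0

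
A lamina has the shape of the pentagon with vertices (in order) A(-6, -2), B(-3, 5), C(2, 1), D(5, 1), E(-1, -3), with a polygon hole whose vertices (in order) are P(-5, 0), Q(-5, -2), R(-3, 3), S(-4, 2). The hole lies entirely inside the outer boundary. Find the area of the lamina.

38.5

Outer boundary:
Apply the shoelace (surveyor's) formula: 2A = Σ (x_i·y_{i+1} − x_{i+1}·y_i), indices taken mod 5.
Σ = (-36) + (-13) + (-3) + (-14) + (-16) = -82
Area = |Σ|/2 = 41.
Hole:
Σ = (10) + (-21) + (6) + (10) = 5
Area = |Σ|/2 = 2.5.
Net area = 41 − 2.5 = 38.5.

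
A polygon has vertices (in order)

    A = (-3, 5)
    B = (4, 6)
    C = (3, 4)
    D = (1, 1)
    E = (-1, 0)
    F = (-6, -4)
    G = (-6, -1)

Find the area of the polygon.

43.5

A→B: (-3)(6) − (4)(5) = -38
B→C: (4)(4) − (3)(6) = -2
C→D: (3)(1) − (1)(4) = -1
D→E: (1)(0) − (-1)(1) = 1
E→F: (-1)(-4) − (-6)(0) = 4
F→G: (-6)(-1) − (-6)(-4) = -18
G→A: (-6)(5) − (-3)(-1) = -33
Σ = -87
Area = |Σ|/2 = 43.5.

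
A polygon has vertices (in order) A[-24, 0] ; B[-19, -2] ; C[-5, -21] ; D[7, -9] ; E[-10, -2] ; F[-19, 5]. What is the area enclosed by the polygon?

278.5

Apply the shoelace (surveyor's) formula: 2A = Σ (x_i·y_{i+1} − x_{i+1}·y_i), indices taken mod 6.
Σ = (48) + (389) + (192) + (-104) + (-88) + (120) = 557
Area = |Σ|/2 = 278.5.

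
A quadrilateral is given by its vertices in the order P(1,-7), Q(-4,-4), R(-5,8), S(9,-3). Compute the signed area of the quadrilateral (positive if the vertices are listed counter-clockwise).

Apply Gauss's area formula: 2A = Σ (x_i·y_{i+1} − x_{i+1}·y_i), indices taken mod 4.
Σ = (-32) + (-52) + (-57) + (-60) = -201
Signed area = Σ/2 = -100.5 (negative ⇒ clockwise traversal).

-100.5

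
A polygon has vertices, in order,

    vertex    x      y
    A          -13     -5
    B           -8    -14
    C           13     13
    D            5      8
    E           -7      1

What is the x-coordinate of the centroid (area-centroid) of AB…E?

-743/276

Apply the shoelace formula. First the cross-terms c_i = x_i·y_{i+1} − x_{i+1}·y_i:
  142, 78, 39, 61, 48  ⇒  2A = 368, A = 184.
Then Σ (x_i + x_{i+1})·c_i = -2972, so x̄ = -2972 / (6·184) = -743/276.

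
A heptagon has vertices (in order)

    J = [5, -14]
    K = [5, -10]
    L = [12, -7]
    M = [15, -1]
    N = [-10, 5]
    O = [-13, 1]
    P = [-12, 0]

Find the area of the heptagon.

249

Apply the surveyor's formula: 2A = Σ (x_i·y_{i+1} − x_{i+1}·y_i), indices taken mod 7.
Σ = (20) + (85) + (93) + (65) + (55) + (12) + (168) = 498
Area = |Σ|/2 = 249.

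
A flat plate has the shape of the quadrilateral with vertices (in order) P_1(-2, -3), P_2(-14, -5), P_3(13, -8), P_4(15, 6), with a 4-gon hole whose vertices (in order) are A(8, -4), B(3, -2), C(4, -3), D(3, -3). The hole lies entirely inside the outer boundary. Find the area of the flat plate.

153

Outer boundary:
Cross-terms: -32, 177, 198, -33  ⇒  Σ = 310
Area = |Σ|/2 = 155.
Hole:
Apply the shoelace (surveyor's) formula: 2A = Σ (x_i·y_{i+1} − x_{i+1}·y_i), indices taken mod 4.
Σ = (-4) + (-1) + (-3) + (12) = 4
Area = |Σ|/2 = 2.
Net area = 155 − 2 = 153.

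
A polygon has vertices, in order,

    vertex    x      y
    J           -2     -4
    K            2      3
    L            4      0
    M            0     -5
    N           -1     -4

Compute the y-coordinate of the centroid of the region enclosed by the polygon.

Apply the shoelace formula. First the cross-terms c_i = x_i·y_{i+1} − x_{i+1}·y_i:
  2, -12, -20, -5, -4  ⇒  2A = -39, A = -19.5.
Then Σ (y_i + y_{i+1})·c_i = 139, so ȳ = 139 / (6·(-19.5)) = -139/117.

-139/117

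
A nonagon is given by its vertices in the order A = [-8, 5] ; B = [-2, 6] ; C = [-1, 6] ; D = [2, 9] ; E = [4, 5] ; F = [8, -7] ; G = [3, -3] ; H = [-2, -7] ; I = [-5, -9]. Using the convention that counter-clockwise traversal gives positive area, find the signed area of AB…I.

-151.5

Cross-terms: -38, -6, -21, -26, -68, -3, -27, -17, -97  ⇒  Σ = -303
Signed area = Σ/2 = -151.5 (negative ⇒ clockwise traversal).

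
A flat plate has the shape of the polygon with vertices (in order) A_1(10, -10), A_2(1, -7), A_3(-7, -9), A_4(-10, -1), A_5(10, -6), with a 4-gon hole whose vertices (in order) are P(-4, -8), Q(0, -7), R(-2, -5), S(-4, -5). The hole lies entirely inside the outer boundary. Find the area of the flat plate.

77.5

Outer boundary:
A_1→A_2: (10)(-7) − (1)(-10) = -60
A_2→A_3: (1)(-9) − (-7)(-7) = -58
A_3→A_4: (-7)(-1) − (-10)(-9) = -83
A_4→A_5: (-10)(-6) − (10)(-1) = 70
A_5→A_1: (10)(-10) − (10)(-6) = -40
Σ = -171
Area = |Σ|/2 = 85.5.
Hole:
P→Q: (-4)(-7) − (0)(-8) = 28
Q→R: (0)(-5) − (-2)(-7) = -14
R→S: (-2)(-5) − (-4)(-5) = -10
S→P: (-4)(-8) − (-4)(-5) = 12
Σ = 16
Area = |Σ|/2 = 8.
Net area = 85.5 − 8 = 77.5.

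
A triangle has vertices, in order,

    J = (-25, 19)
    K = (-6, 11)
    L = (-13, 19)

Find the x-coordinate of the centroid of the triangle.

-44/3

Apply the shoelace formula. First the cross-terms c_i = x_i·y_{i+1} − x_{i+1}·y_i:
  -161, 29, 228  ⇒  2A = 96, A = 48.
Then Σ (x_i + x_{i+1})·c_i = -4224, so x̄ = -4224 / (6·48) = -44/3.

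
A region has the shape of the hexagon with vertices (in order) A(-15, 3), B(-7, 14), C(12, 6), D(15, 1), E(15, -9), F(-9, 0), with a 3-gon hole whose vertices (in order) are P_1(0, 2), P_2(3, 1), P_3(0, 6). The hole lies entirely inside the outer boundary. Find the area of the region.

361.5

Outer boundary:
Σ = (-189) + (-210) + (-78) + (-150) + (-81) + (-27) = -735
Area = |Σ|/2 = 367.5.
Hole:
Apply the shoelace formula: 2A = Σ (x_i·y_{i+1} − x_{i+1}·y_i), indices taken mod 3.
Σ = (-6) + (18) + (0) = 12
Area = |Σ|/2 = 6.
Net area = 367.5 − 6 = 361.5.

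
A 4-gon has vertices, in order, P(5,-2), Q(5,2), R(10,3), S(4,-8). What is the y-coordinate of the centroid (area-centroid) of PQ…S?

Apply the surveyor's formula. First the cross-terms c_i = x_i·y_{i+1} − x_{i+1}·y_i:
  20, -5, -92, 32  ⇒  2A = -45, A = -22.5.
Then Σ (y_i + y_{i+1})·c_i = 115, so ȳ = 115 / (6·(-22.5)) = -23/27.

-23/27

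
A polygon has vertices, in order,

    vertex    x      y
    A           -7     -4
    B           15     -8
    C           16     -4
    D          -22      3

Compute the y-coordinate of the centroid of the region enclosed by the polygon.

-3

Apply the shoelace formula. First the cross-terms c_i = x_i·y_{i+1} − x_{i+1}·y_i:
  116, 68, -40, 109  ⇒  2A = 253, A = 126.5.
Then Σ (y_i + y_{i+1})·c_i = -2277, so ȳ = -2277 / (6·126.5) = -3.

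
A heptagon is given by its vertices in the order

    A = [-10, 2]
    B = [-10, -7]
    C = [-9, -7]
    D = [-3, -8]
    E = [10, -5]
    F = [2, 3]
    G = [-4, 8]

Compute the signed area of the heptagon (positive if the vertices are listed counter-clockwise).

191.5

Σ = (90) + (7) + (51) + (95) + (40) + (28) + (72) = 383
Signed area = Σ/2 = 191.5 (positive ⇒ counter-clockwise traversal).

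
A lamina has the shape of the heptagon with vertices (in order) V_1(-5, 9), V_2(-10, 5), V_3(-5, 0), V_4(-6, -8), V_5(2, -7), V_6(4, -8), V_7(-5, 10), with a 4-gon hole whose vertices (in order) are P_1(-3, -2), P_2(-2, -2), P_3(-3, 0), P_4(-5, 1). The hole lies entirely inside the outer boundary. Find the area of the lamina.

99.5

Outer boundary:
V_1→V_2: (-5)(5) − (-10)(9) = 65
V_2→V_3: (-10)(0) − (-5)(5) = 25
V_3→V_4: (-5)(-8) − (-6)(0) = 40
V_4→V_5: (-6)(-7) − (2)(-8) = 58
V_5→V_6: (2)(-8) − (4)(-7) = 12
V_6→V_7: (4)(10) − (-5)(-8) = 0
V_7→V_1: (-5)(9) − (-5)(10) = 5
Σ = 205
Area = |Σ|/2 = 102.5.
Hole:
Apply Gauss's area formula: 2A = Σ (x_i·y_{i+1} − x_{i+1}·y_i), indices taken mod 4.
Σ = (2) + (-6) + (-3) + (13) = 6
Area = |Σ|/2 = 3.
Net area = 102.5 − 3 = 99.5.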